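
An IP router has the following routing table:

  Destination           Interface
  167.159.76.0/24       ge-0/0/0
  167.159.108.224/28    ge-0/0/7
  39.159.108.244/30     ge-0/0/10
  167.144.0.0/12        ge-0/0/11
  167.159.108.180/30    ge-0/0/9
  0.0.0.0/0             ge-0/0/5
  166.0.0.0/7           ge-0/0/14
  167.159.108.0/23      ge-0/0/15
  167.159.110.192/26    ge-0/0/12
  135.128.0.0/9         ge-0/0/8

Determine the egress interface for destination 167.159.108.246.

Routes whose prefix contains 167.159.108.246:
  0.0.0.0/0 (default, matches everything) -> ge-0/0/5
  166.0.0.0/7 (166.0.0.0 - 167.255.255.255) -> ge-0/0/14
  167.144.0.0/12 (167.144.0.0 - 167.159.255.255) -> ge-0/0/11
  167.159.108.0/23 (167.159.108.0 - 167.159.109.255) -> ge-0/0/15
More-specific entries that do NOT match:
  39.159.108.244/30 (39.159.108.244 - 39.159.108.247) does not contain 167.159.108.246
  167.159.108.180/30 (167.159.108.180 - 167.159.108.183) does not contain 167.159.108.246
  167.159.108.224/28 (167.159.108.224 - 167.159.108.239) does not contain 167.159.108.246
  167.159.110.192/26 (167.159.110.192 - 167.159.110.255) does not contain 167.159.108.246
  167.159.76.0/24 (167.159.76.0 - 167.159.76.255) does not contain 167.159.108.246
Longest matching prefix is /23 -> interface ge-0/0/15.

ge-0/0/15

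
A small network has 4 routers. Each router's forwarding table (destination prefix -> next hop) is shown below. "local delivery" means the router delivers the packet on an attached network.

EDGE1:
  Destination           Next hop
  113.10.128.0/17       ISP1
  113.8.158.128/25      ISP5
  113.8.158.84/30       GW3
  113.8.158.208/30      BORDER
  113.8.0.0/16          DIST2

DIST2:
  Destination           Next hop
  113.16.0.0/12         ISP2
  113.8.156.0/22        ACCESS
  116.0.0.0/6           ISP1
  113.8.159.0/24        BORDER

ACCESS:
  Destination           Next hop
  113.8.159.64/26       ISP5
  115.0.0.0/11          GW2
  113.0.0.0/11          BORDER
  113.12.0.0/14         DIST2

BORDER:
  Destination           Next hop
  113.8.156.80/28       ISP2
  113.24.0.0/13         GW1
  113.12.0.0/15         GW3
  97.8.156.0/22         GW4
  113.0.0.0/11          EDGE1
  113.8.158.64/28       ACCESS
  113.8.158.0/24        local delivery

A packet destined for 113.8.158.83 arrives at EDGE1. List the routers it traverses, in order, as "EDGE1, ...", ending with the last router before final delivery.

At EDGE1: longest match for 113.8.158.83 is 113.8.0.0/16 -> DIST2
At DIST2: longest match for 113.8.158.83 is 113.8.156.0/22 -> ACCESS
At ACCESS: longest match for 113.8.158.83 is 113.0.0.0/11 -> BORDER
At BORDER: longest match for 113.8.158.83 is 113.8.158.0/24 -> local delivery

EDGE1, DIST2, ACCESS, BORDER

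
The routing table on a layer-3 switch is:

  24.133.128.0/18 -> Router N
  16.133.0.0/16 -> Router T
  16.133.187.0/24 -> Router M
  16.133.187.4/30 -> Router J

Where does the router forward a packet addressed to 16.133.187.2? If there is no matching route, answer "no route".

Routes whose prefix contains 16.133.187.2:
  16.133.0.0/16 (16.133.0.0 - 16.133.255.255) -> Router T
  16.133.187.0/24 (16.133.187.0 - 16.133.187.255) -> Router M
More-specific entries that do NOT match:
  16.133.187.4/30 (16.133.187.4 - 16.133.187.7) does not contain 16.133.187.2
Longest matching prefix is /24 -> next hop Router M.

Router M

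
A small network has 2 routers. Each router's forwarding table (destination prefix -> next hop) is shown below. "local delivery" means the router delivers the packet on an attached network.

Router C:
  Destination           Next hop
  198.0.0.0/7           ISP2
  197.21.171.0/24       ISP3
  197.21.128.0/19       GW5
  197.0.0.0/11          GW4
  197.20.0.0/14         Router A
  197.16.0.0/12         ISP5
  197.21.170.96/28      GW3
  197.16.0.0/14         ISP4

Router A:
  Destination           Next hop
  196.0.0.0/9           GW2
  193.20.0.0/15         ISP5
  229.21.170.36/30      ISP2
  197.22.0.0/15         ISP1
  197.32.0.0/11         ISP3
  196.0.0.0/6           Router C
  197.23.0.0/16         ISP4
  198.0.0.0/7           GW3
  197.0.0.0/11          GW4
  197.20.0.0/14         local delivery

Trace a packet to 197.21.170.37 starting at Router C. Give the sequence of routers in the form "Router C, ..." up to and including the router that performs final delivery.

At Router C: longest match for 197.21.170.37 is 197.20.0.0/14 -> Router A
At Router A: longest match for 197.21.170.37 is 197.20.0.0/14 -> local delivery

Router C, Router A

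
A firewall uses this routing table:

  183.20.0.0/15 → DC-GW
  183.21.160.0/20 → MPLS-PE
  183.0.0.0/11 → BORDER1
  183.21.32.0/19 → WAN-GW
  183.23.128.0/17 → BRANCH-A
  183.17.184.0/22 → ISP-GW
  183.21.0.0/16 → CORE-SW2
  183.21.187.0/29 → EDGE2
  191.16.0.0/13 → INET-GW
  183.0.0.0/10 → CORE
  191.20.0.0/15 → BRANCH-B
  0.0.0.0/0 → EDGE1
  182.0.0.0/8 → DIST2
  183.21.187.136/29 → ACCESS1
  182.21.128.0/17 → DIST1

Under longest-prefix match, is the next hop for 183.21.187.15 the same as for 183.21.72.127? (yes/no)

yes

183.21.187.15: longest match 183.21.0.0/16 -> CORE-SW2
183.21.72.127: longest match 183.21.0.0/16 -> CORE-SW2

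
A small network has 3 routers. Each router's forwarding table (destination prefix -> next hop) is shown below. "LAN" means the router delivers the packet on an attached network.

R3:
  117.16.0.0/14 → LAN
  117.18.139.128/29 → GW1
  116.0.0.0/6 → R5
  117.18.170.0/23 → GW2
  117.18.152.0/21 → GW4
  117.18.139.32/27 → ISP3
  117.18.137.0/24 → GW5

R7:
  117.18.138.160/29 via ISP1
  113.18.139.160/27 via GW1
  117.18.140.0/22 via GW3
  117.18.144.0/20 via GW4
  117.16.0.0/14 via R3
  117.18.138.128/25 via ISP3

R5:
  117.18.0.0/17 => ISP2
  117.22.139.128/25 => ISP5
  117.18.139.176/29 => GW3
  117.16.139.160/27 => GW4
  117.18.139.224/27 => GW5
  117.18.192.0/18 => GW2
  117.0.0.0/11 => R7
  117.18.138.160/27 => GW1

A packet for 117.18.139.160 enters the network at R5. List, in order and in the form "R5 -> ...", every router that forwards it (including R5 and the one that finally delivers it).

At R5: longest match for 117.18.139.160 is 117.0.0.0/11 -> R7
At R7: longest match for 117.18.139.160 is 117.16.0.0/14 -> R3
At R3: longest match for 117.18.139.160 is 117.16.0.0/14 -> LAN

R5 -> R7 -> R3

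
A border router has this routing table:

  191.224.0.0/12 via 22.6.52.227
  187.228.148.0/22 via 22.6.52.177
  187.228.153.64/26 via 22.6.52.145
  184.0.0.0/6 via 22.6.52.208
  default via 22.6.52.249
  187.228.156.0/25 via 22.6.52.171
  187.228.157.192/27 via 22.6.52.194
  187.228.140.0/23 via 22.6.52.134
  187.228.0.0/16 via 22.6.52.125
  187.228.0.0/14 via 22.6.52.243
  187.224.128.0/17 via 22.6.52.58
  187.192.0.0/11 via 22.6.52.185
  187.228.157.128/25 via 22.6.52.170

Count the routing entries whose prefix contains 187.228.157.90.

4

Prefixes containing 187.228.157.90:
  0.0.0.0/0 (default, matches everything)
  184.0.0.0/6 (184.0.0.0 - 187.255.255.255)
  187.228.0.0/14 (187.228.0.0 - 187.231.255.255)
  187.228.0.0/16 (187.228.0.0 - 187.228.255.255)
Total matching entries: 4.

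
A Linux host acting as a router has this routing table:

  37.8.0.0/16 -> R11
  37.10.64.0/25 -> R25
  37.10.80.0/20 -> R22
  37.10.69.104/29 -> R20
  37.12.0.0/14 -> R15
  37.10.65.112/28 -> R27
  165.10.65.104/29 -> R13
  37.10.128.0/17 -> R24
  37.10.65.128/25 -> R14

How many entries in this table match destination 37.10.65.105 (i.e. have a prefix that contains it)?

0

No listed prefix contains 37.10.65.105.
Total matching entries: 0.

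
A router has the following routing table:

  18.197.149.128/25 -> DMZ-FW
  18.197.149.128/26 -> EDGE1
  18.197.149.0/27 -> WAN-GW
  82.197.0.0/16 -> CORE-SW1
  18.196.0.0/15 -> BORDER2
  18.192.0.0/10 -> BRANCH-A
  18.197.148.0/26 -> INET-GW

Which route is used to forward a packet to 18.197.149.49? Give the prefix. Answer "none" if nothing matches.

Entries matching 18.197.149.49:
  18.192.0.0/10 (18.192.0.0 - 18.255.255.255)
  18.196.0.0/15 (18.196.0.0 - 18.197.255.255)
Most specific is 18.196.0.0/15.

18.196.0.0/15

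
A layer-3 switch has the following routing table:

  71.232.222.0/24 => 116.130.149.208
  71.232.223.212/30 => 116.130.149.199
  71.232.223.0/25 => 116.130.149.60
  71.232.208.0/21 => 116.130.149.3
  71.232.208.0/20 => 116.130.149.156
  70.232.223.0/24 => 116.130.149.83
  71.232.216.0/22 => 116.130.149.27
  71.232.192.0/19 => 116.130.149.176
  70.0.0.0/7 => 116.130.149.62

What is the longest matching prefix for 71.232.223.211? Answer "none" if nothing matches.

71.232.208.0/20

Entries matching 71.232.223.211:
  70.0.0.0/7 (70.0.0.0 - 71.255.255.255)
  71.232.192.0/19 (71.232.192.0 - 71.232.223.255)
  71.232.208.0/20 (71.232.208.0 - 71.232.223.255)
Most specific is 71.232.208.0/20.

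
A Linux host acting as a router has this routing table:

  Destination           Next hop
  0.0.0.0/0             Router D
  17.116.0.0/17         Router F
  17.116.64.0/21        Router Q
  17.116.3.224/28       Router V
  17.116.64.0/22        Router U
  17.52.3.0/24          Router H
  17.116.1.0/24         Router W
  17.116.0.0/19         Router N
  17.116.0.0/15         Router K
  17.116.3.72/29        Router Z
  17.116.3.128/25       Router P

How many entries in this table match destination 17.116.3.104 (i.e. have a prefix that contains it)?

Prefixes containing 17.116.3.104:
  0.0.0.0/0 (default, matches everything)
  17.116.0.0/15 (17.116.0.0 - 17.117.255.255)
  17.116.0.0/17 (17.116.0.0 - 17.116.127.255)
  17.116.0.0/19 (17.116.0.0 - 17.116.31.255)
Total matching entries: 4.

4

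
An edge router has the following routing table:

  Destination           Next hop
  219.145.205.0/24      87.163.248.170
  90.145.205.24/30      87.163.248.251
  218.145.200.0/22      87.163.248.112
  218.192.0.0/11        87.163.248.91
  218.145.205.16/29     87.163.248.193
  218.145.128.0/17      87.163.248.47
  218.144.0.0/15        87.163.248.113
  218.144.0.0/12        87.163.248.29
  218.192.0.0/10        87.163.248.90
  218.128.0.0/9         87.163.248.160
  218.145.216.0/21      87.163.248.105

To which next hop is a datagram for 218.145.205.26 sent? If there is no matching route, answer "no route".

87.163.248.47

Routes whose prefix contains 218.145.205.26:
  218.128.0.0/9 (218.128.0.0 - 218.255.255.255) -> 87.163.248.160
  218.144.0.0/12 (218.144.0.0 - 218.159.255.255) -> 87.163.248.29
  218.144.0.0/15 (218.144.0.0 - 218.145.255.255) -> 87.163.248.113
  218.145.128.0/17 (218.145.128.0 - 218.145.255.255) -> 87.163.248.47
More-specific entries that do NOT match:
  90.145.205.24/30 (90.145.205.24 - 90.145.205.27) does not contain 218.145.205.26
  218.145.205.16/29 (218.145.205.16 - 218.145.205.23) does not contain 218.145.205.26
  219.145.205.0/24 (219.145.205.0 - 219.145.205.255) does not contain 218.145.205.26
  218.145.200.0/22 (218.145.200.0 - 218.145.203.255) does not contain 218.145.205.26
  218.145.216.0/21 (218.145.216.0 - 218.145.223.255) does not contain 218.145.205.26
Longest matching prefix is /17 -> next hop 87.163.248.47.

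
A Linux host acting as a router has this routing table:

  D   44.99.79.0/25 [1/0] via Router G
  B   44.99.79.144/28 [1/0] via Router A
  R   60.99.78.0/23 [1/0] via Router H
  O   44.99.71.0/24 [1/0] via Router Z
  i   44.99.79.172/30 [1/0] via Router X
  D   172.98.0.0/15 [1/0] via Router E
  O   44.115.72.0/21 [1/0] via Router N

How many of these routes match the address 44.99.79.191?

0

No listed prefix contains 44.99.79.191.
Total matching entries: 0.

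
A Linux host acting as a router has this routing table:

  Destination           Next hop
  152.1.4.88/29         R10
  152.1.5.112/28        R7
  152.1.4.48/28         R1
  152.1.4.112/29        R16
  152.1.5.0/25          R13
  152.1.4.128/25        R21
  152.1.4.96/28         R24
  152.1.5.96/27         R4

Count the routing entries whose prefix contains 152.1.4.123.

No listed prefix contains 152.1.4.123.
Total matching entries: 0.

0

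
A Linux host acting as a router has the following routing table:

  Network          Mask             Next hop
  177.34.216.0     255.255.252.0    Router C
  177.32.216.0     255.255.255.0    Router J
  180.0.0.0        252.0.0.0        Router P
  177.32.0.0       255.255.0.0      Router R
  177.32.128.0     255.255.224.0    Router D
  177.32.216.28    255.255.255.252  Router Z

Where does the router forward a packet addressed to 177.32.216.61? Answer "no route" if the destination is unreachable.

Router J

Routes whose prefix contains 177.32.216.61:
  177.32.0.0/16 (177.32.0.0 - 177.32.255.255) -> Router R
  177.32.216.0/24 (177.32.216.0 - 177.32.216.255) -> Router J
More-specific entries that do NOT match:
  177.32.216.28/30 (177.32.216.28 - 177.32.216.31) does not contain 177.32.216.61
Longest matching prefix is /24 -> next hop Router J.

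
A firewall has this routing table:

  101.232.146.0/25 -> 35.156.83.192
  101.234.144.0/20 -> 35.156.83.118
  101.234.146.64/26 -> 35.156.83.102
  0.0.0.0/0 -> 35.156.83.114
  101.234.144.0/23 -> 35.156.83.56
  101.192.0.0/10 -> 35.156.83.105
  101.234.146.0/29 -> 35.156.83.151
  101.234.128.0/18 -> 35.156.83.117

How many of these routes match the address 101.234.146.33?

4

Prefixes containing 101.234.146.33:
  0.0.0.0/0 (default, matches everything)
  101.192.0.0/10 (101.192.0.0 - 101.255.255.255)
  101.234.128.0/18 (101.234.128.0 - 101.234.191.255)
  101.234.144.0/20 (101.234.144.0 - 101.234.159.255)
Total matching entries: 4.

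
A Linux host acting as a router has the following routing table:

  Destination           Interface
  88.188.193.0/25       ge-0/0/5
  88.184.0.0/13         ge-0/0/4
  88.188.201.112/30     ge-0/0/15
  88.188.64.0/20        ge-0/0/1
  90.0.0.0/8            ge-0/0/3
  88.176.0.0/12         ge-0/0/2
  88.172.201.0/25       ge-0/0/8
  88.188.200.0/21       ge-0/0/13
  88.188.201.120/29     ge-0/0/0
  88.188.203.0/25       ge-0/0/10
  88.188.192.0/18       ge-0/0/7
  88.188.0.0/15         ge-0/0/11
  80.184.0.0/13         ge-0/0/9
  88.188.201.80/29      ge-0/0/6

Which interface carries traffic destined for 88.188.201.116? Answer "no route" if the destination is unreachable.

ge-0/0/13

Routes whose prefix contains 88.188.201.116:
  88.176.0.0/12 (88.176.0.0 - 88.191.255.255) -> ge-0/0/2
  88.184.0.0/13 (88.184.0.0 - 88.191.255.255) -> ge-0/0/4
  88.188.0.0/15 (88.188.0.0 - 88.189.255.255) -> ge-0/0/11
  88.188.192.0/18 (88.188.192.0 - 88.188.255.255) -> ge-0/0/7
  88.188.200.0/21 (88.188.200.0 - 88.188.207.255) -> ge-0/0/13
More-specific entries that do NOT match:
  88.188.201.112/30 (88.188.201.112 - 88.188.201.115) does not contain 88.188.201.116
  88.188.201.120/29 (88.188.201.120 - 88.188.201.127) does not contain 88.188.201.116
  88.188.201.80/29 (88.188.201.80 - 88.188.201.87) does not contain 88.188.201.116
  88.188.193.0/25 (88.188.193.0 - 88.188.193.127) does not contain 88.188.201.116
  88.172.201.0/25 (88.172.201.0 - 88.172.201.127) does not contain 88.188.201.116
  88.188.203.0/25 (88.188.203.0 - 88.188.203.127) does not contain 88.188.201.116
Longest matching prefix is /21 -> interface ge-0/0/13.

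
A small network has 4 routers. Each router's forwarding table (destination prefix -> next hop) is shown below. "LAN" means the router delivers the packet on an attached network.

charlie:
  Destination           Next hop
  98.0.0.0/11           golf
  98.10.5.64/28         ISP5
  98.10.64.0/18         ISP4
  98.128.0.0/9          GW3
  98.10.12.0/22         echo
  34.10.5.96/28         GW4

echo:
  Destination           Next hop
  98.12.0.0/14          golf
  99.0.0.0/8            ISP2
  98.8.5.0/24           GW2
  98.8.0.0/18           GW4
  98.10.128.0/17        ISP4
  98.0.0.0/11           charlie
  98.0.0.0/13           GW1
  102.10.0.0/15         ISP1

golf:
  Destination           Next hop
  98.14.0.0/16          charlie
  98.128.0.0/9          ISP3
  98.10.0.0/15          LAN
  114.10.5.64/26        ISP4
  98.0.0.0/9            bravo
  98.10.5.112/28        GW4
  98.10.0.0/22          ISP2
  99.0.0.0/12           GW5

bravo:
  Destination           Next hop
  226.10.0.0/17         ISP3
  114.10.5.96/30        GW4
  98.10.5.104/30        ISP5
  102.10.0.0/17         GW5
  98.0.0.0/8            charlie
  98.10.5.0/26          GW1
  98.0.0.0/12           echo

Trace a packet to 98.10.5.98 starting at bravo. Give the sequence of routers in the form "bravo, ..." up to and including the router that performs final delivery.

At bravo: longest match for 98.10.5.98 is 98.0.0.0/12 -> echo
At echo: longest match for 98.10.5.98 is 98.0.0.0/11 -> charlie
At charlie: longest match for 98.10.5.98 is 98.0.0.0/11 -> golf
At golf: longest match for 98.10.5.98 is 98.10.0.0/15 -> LAN

bravo, echo, charlie, golf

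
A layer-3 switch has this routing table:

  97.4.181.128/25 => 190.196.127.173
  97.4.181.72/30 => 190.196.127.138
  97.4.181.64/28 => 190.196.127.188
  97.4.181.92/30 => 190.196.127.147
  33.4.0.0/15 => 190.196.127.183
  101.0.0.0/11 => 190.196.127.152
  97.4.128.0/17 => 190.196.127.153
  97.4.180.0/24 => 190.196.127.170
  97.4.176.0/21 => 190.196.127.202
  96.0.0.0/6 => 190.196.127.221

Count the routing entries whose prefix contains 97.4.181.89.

Prefixes containing 97.4.181.89:
  96.0.0.0/6 (96.0.0.0 - 99.255.255.255)
  97.4.128.0/17 (97.4.128.0 - 97.4.255.255)
  97.4.176.0/21 (97.4.176.0 - 97.4.183.255)
Total matching entries: 3.

3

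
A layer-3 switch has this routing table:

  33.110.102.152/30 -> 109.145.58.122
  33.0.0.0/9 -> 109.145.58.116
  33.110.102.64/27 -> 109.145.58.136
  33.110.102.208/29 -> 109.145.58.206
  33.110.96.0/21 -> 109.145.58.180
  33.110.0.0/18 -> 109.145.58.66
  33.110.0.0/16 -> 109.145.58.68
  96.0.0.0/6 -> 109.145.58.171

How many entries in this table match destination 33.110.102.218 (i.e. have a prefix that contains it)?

3

Prefixes containing 33.110.102.218:
  33.0.0.0/9 (33.0.0.0 - 33.127.255.255)
  33.110.0.0/16 (33.110.0.0 - 33.110.255.255)
  33.110.96.0/21 (33.110.96.0 - 33.110.103.255)
Total matching entries: 3.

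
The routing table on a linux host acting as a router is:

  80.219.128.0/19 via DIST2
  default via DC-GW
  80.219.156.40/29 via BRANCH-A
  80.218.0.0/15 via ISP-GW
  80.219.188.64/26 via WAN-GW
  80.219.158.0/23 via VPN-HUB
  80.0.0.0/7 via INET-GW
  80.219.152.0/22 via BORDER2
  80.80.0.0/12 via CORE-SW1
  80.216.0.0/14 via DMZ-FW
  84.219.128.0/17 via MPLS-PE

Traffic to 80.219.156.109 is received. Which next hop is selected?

DIST2

Routes whose prefix contains 80.219.156.109:
  0.0.0.0/0 (default, matches everything) -> DC-GW
  80.0.0.0/7 (80.0.0.0 - 81.255.255.255) -> INET-GW
  80.216.0.0/14 (80.216.0.0 - 80.219.255.255) -> DMZ-FW
  80.218.0.0/15 (80.218.0.0 - 80.219.255.255) -> ISP-GW
  80.219.128.0/19 (80.219.128.0 - 80.219.159.255) -> DIST2
More-specific entries that do NOT match:
  80.219.156.40/29 (80.219.156.40 - 80.219.156.47) does not contain 80.219.156.109
  80.219.188.64/26 (80.219.188.64 - 80.219.188.127) does not contain 80.219.156.109
  80.219.158.0/23 (80.219.158.0 - 80.219.159.255) does not contain 80.219.156.109
  80.219.152.0/22 (80.219.152.0 - 80.219.155.255) does not contain 80.219.156.109
Longest matching prefix is /19 -> next hop DIST2.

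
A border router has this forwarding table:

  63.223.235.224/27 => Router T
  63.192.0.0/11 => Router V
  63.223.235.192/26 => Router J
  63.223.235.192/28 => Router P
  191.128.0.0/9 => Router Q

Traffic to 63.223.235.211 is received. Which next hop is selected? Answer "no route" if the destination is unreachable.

Router J

Routes whose prefix contains 63.223.235.211:
  63.192.0.0/11 (63.192.0.0 - 63.223.255.255) -> Router V
  63.223.235.192/26 (63.223.235.192 - 63.223.235.255) -> Router J
More-specific entries that do NOT match:
  63.223.235.192/28 (63.223.235.192 - 63.223.235.207) does not contain 63.223.235.211
  63.223.235.224/27 (63.223.235.224 - 63.223.235.255) does not contain 63.223.235.211
Longest matching prefix is /26 -> next hop Router J.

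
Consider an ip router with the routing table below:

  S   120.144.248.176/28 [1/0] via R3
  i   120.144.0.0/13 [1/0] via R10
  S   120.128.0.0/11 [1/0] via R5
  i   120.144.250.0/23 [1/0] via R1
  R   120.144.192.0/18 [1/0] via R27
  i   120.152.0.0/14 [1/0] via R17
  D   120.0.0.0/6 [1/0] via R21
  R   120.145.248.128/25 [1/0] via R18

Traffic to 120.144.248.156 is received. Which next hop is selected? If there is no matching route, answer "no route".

R27

Routes whose prefix contains 120.144.248.156:
  120.0.0.0/6 (120.0.0.0 - 123.255.255.255) -> R21
  120.128.0.0/11 (120.128.0.0 - 120.159.255.255) -> R5
  120.144.0.0/13 (120.144.0.0 - 120.151.255.255) -> R10
  120.144.192.0/18 (120.144.192.0 - 120.144.255.255) -> R27
More-specific entries that do NOT match:
  120.144.248.176/28 (120.144.248.176 - 120.144.248.191) does not contain 120.144.248.156
  120.145.248.128/25 (120.145.248.128 - 120.145.248.255) does not contain 120.144.248.156
  120.144.250.0/23 (120.144.250.0 - 120.144.251.255) does not contain 120.144.248.156
Longest matching prefix is /18 -> next hop R27.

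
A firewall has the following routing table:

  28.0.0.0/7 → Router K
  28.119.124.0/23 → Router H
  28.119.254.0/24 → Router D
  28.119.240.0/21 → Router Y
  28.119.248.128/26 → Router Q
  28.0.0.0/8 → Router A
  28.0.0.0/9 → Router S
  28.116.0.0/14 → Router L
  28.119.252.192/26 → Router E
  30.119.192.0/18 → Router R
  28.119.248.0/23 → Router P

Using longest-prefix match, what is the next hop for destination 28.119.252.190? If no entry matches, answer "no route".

Router L

Routes whose prefix contains 28.119.252.190:
  28.0.0.0/7 (28.0.0.0 - 29.255.255.255) -> Router K
  28.0.0.0/8 (28.0.0.0 - 28.255.255.255) -> Router A
  28.0.0.0/9 (28.0.0.0 - 28.127.255.255) -> Router S
  28.116.0.0/14 (28.116.0.0 - 28.119.255.255) -> Router L
More-specific entries that do NOT match:
  28.119.248.128/26 (28.119.248.128 - 28.119.248.191) does not contain 28.119.252.190
  28.119.252.192/26 (28.119.252.192 - 28.119.252.255) does not contain 28.119.252.190
  28.119.254.0/24 (28.119.254.0 - 28.119.254.255) does not contain 28.119.252.190
  28.119.124.0/23 (28.119.124.0 - 28.119.125.255) does not contain 28.119.252.190
  28.119.248.0/23 (28.119.248.0 - 28.119.249.255) does not contain 28.119.252.190
  28.119.240.0/21 (28.119.240.0 - 28.119.247.255) does not contain 28.119.252.190
  30.119.192.0/18 (30.119.192.0 - 30.119.255.255) does not contain 28.119.252.190
Longest matching prefix is /14 -> next hop Router L.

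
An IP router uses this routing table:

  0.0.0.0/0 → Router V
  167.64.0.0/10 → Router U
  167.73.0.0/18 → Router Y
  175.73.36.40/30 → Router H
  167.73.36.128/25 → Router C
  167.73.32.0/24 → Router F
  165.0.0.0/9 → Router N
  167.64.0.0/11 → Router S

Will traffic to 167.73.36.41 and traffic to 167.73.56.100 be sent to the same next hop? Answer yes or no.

167.73.36.41: longest match 167.73.0.0/18 -> Router Y
167.73.56.100: longest match 167.73.0.0/18 -> Router Y

yes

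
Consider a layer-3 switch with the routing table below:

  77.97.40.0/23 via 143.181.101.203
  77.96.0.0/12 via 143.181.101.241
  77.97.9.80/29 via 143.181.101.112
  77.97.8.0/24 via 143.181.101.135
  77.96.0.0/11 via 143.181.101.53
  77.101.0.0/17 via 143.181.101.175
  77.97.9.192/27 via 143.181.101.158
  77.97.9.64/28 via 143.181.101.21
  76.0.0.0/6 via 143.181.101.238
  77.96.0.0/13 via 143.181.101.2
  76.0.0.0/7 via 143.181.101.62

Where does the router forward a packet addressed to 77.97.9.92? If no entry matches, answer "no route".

Routes whose prefix contains 77.97.9.92:
  76.0.0.0/6 (76.0.0.0 - 79.255.255.255) -> 143.181.101.238
  76.0.0.0/7 (76.0.0.0 - 77.255.255.255) -> 143.181.101.62
  77.96.0.0/11 (77.96.0.0 - 77.127.255.255) -> 143.181.101.53
  77.96.0.0/12 (77.96.0.0 - 77.111.255.255) -> 143.181.101.241
  77.96.0.0/13 (77.96.0.0 - 77.103.255.255) -> 143.181.101.2
More-specific entries that do NOT match:
  77.97.9.80/29 (77.97.9.80 - 77.97.9.87) does not contain 77.97.9.92
  77.97.9.64/28 (77.97.9.64 - 77.97.9.79) does not contain 77.97.9.92
  77.97.9.192/27 (77.97.9.192 - 77.97.9.223) does not contain 77.97.9.92
  77.97.8.0/24 (77.97.8.0 - 77.97.8.255) does not contain 77.97.9.92
  77.97.40.0/23 (77.97.40.0 - 77.97.41.255) does not contain 77.97.9.92
  77.101.0.0/17 (77.101.0.0 - 77.101.127.255) does not contain 77.97.9.92
Longest matching prefix is /13 -> next hop 143.181.101.2.

143.181.101.2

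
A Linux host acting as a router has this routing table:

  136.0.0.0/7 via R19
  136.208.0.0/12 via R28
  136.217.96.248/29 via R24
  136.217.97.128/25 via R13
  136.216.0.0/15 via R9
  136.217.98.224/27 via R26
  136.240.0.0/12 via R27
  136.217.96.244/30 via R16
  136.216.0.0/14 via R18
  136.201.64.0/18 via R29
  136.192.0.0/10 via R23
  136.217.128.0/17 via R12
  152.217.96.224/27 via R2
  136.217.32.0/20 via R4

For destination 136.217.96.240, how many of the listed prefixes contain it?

Prefixes containing 136.217.96.240:
  136.0.0.0/7 (136.0.0.0 - 137.255.255.255)
  136.192.0.0/10 (136.192.0.0 - 136.255.255.255)
  136.208.0.0/12 (136.208.0.0 - 136.223.255.255)
  136.216.0.0/14 (136.216.0.0 - 136.219.255.255)
  136.216.0.0/15 (136.216.0.0 - 136.217.255.255)
Total matching entries: 5.

5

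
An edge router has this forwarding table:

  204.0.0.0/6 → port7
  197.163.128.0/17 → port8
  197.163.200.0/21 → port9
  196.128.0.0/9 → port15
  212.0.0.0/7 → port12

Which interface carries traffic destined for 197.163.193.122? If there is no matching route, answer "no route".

port8

Routes whose prefix contains 197.163.193.122:
  197.163.128.0/17 (197.163.128.0 - 197.163.255.255) -> port8
More-specific entries that do NOT match:
  197.163.200.0/21 (197.163.200.0 - 197.163.207.255) does not contain 197.163.193.122
Longest matching prefix is /17 -> interface port8.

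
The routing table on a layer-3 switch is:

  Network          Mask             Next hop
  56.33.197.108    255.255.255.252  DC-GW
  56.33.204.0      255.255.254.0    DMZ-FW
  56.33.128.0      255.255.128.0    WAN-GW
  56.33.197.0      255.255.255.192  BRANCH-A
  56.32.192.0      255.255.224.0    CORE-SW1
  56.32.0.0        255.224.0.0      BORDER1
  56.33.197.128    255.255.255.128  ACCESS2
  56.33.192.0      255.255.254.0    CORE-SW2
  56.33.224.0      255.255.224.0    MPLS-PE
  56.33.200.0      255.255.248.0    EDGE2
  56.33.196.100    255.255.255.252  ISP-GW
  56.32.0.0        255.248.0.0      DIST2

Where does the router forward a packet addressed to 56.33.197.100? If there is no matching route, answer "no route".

WAN-GW

Routes whose prefix contains 56.33.197.100:
  56.32.0.0/11 (56.32.0.0 - 56.63.255.255) -> BORDER1
  56.32.0.0/13 (56.32.0.0 - 56.39.255.255) -> DIST2
  56.33.128.0/17 (56.33.128.0 - 56.33.255.255) -> WAN-GW
More-specific entries that do NOT match:
  56.33.197.108/30 (56.33.197.108 - 56.33.197.111) does not contain 56.33.197.100
  56.33.196.100/30 (56.33.196.100 - 56.33.196.103) does not contain 56.33.197.100
  56.33.197.0/26 (56.33.197.0 - 56.33.197.63) does not contain 56.33.197.100
  56.33.197.128/25 (56.33.197.128 - 56.33.197.255) does not contain 56.33.197.100
  56.33.204.0/23 (56.33.204.0 - 56.33.205.255) does not contain 56.33.197.100
  56.33.192.0/23 (56.33.192.0 - 56.33.193.255) does not contain 56.33.197.100
  56.33.200.0/21 (56.33.200.0 - 56.33.207.255) does not contain 56.33.197.100
  56.32.192.0/19 (56.32.192.0 - 56.32.223.255) does not contain 56.33.197.100
  56.33.224.0/19 (56.33.224.0 - 56.33.255.255) does not contain 56.33.197.100
Longest matching prefix is /17 -> next hop WAN-GW.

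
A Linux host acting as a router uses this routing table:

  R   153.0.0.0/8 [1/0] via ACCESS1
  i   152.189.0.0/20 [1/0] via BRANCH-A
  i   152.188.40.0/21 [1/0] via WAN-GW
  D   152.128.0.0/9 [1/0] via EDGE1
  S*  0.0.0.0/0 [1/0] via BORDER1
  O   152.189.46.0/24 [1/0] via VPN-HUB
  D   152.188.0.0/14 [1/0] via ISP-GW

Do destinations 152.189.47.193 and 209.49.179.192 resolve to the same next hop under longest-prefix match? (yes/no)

no

152.189.47.193: longest match 152.188.0.0/14 -> ISP-GW
209.49.179.192: longest match 0.0.0.0/0 -> BORDER1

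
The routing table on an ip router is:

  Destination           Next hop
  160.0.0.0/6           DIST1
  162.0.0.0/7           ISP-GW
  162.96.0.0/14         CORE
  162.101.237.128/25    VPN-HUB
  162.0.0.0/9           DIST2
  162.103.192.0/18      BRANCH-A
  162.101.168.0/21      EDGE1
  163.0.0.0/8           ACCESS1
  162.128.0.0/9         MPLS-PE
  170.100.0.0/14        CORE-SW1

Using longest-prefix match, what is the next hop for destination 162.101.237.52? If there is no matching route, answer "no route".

Routes whose prefix contains 162.101.237.52:
  160.0.0.0/6 (160.0.0.0 - 163.255.255.255) -> DIST1
  162.0.0.0/7 (162.0.0.0 - 163.255.255.255) -> ISP-GW
  162.0.0.0/9 (162.0.0.0 - 162.127.255.255) -> DIST2
More-specific entries that do NOT match:
  162.101.237.128/25 (162.101.237.128 - 162.101.237.255) does not contain 162.101.237.52
  162.101.168.0/21 (162.101.168.0 - 162.101.175.255) does not contain 162.101.237.52
  162.103.192.0/18 (162.103.192.0 - 162.103.255.255) does not contain 162.101.237.52
  162.96.0.0/14 (162.96.0.0 - 162.99.255.255) does not contain 162.101.237.52
  170.100.0.0/14 (170.100.0.0 - 170.103.255.255) does not contain 162.101.237.52
Longest matching prefix is /9 -> next hop DIST2.

DIST2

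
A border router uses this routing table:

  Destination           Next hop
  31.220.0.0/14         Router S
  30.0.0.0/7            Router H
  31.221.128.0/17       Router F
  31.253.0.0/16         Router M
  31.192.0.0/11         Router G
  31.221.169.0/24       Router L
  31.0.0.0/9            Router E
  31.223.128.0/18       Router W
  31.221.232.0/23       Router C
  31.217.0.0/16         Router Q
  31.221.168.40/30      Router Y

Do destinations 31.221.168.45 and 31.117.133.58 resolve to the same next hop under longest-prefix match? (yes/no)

31.221.168.45: longest match 31.221.128.0/17 -> Router F
31.117.133.58: longest match 31.0.0.0/9 -> Router E

no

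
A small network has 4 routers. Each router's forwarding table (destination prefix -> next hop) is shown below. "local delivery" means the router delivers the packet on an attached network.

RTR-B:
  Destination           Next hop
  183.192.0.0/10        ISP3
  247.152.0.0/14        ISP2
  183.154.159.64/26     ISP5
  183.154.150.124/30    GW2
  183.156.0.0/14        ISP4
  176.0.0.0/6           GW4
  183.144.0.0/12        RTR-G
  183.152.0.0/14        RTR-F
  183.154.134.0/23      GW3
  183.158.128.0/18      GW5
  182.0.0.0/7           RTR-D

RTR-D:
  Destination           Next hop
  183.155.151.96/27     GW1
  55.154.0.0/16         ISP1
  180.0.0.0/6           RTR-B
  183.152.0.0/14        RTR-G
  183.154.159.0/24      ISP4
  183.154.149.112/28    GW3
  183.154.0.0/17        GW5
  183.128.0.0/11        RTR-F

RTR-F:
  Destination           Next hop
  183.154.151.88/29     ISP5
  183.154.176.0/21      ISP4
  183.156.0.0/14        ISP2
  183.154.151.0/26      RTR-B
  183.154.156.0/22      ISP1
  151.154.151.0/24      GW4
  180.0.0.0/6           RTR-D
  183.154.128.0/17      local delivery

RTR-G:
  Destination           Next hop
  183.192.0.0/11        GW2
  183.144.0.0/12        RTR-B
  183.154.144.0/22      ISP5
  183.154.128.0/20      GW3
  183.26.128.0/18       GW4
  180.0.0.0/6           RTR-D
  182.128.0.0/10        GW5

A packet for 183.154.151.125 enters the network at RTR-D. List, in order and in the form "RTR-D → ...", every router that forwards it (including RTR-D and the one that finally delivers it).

RTR-D → RTR-G → RTR-B → RTR-F

At RTR-D: longest match for 183.154.151.125 is 183.152.0.0/14 -> RTR-G
At RTR-G: longest match for 183.154.151.125 is 183.144.0.0/12 -> RTR-B
At RTR-B: longest match for 183.154.151.125 is 183.152.0.0/14 -> RTR-F
At RTR-F: longest match for 183.154.151.125 is 183.154.128.0/17 -> local delivery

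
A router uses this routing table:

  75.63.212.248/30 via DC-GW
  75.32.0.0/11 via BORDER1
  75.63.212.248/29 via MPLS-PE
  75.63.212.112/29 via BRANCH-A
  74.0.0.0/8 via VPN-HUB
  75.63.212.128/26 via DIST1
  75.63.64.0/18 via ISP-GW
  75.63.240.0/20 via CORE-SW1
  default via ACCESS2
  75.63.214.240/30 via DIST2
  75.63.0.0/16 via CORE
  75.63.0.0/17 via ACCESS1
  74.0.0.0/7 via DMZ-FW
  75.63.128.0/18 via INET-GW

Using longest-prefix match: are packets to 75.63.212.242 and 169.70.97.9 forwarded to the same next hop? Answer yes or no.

75.63.212.242: longest match 75.63.0.0/16 -> CORE
169.70.97.9: longest match 0.0.0.0/0 -> ACCESS2

no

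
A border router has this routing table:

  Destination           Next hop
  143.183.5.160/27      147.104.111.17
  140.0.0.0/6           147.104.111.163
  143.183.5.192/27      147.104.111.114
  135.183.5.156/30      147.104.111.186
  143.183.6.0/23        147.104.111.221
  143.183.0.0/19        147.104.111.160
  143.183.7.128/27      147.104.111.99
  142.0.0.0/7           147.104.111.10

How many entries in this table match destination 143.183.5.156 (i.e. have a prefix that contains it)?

Prefixes containing 143.183.5.156:
  140.0.0.0/6 (140.0.0.0 - 143.255.255.255)
  142.0.0.0/7 (142.0.0.0 - 143.255.255.255)
  143.183.0.0/19 (143.183.0.0 - 143.183.31.255)
Total matching entries: 3.

3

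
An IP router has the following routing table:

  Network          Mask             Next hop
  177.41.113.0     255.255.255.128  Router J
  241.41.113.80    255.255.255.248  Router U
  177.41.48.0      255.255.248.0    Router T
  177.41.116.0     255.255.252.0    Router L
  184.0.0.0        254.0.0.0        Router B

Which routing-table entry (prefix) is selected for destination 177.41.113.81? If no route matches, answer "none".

177.41.113.0/25

Entries matching 177.41.113.81:
  177.41.113.0/25 (177.41.113.0 - 177.41.113.127)
Most specific is 177.41.113.0/25.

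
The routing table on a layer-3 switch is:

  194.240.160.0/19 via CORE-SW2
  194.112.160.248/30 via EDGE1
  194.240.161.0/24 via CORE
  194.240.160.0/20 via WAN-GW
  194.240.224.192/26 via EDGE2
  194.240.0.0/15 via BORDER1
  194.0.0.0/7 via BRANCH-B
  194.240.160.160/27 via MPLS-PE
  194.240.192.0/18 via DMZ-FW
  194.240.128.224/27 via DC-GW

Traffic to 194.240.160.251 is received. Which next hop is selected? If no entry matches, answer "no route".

Routes whose prefix contains 194.240.160.251:
  194.0.0.0/7 (194.0.0.0 - 195.255.255.255) -> BRANCH-B
  194.240.0.0/15 (194.240.0.0 - 194.241.255.255) -> BORDER1
  194.240.160.0/19 (194.240.160.0 - 194.240.191.255) -> CORE-SW2
  194.240.160.0/20 (194.240.160.0 - 194.240.175.255) -> WAN-GW
More-specific entries that do NOT match:
  194.112.160.248/30 (194.112.160.248 - 194.112.160.251) does not contain 194.240.160.251
  194.240.160.160/27 (194.240.160.160 - 194.240.160.191) does not contain 194.240.160.251
  194.240.128.224/27 (194.240.128.224 - 194.240.128.255) does not contain 194.240.160.251
  194.240.224.192/26 (194.240.224.192 - 194.240.224.255) does not contain 194.240.160.251
  194.240.161.0/24 (194.240.161.0 - 194.240.161.255) does not contain 194.240.160.251
Longest matching prefix is /20 -> next hop WAN-GW.

WAN-GW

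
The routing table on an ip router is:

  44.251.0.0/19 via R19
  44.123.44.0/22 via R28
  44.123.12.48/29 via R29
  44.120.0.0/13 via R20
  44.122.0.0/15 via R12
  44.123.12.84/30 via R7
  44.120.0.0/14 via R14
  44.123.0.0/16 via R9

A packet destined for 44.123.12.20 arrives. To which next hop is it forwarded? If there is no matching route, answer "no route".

Routes whose prefix contains 44.123.12.20:
  44.120.0.0/13 (44.120.0.0 - 44.127.255.255) -> R20
  44.120.0.0/14 (44.120.0.0 - 44.123.255.255) -> R14
  44.122.0.0/15 (44.122.0.0 - 44.123.255.255) -> R12
  44.123.0.0/16 (44.123.0.0 - 44.123.255.255) -> R9
More-specific entries that do NOT match:
  44.123.12.84/30 (44.123.12.84 - 44.123.12.87) does not contain 44.123.12.20
  44.123.12.48/29 (44.123.12.48 - 44.123.12.55) does not contain 44.123.12.20
  44.123.44.0/22 (44.123.44.0 - 44.123.47.255) does not contain 44.123.12.20
  44.251.0.0/19 (44.251.0.0 - 44.251.31.255) does not contain 44.123.12.20
Longest matching prefix is /16 -> next hop R9.

R9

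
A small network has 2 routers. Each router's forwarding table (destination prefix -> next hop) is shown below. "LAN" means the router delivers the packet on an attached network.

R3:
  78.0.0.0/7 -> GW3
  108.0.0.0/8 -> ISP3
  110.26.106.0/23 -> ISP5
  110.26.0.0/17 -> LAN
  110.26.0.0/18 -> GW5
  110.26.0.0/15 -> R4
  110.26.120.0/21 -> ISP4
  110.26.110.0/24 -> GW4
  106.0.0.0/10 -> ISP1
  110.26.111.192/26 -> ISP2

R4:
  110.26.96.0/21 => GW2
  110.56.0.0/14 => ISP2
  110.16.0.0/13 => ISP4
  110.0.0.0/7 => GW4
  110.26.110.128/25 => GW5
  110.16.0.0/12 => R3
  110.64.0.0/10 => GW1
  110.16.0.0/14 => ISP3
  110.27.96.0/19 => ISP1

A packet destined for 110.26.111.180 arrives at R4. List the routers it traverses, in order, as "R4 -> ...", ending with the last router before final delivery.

R4 -> R3

At R4: longest match for 110.26.111.180 is 110.16.0.0/12 -> R3
At R3: longest match for 110.26.111.180 is 110.26.0.0/17 -> LAN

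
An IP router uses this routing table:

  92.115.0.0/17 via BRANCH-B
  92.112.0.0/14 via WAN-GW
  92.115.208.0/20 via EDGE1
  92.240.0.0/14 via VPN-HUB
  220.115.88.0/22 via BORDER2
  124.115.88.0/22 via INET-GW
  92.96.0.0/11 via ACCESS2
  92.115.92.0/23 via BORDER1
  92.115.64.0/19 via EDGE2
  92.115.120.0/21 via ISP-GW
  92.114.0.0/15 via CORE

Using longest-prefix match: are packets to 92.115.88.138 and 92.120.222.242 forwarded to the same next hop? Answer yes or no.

no

92.115.88.138: longest match 92.115.64.0/19 -> EDGE2
92.120.222.242: longest match 92.96.0.0/11 -> ACCESS2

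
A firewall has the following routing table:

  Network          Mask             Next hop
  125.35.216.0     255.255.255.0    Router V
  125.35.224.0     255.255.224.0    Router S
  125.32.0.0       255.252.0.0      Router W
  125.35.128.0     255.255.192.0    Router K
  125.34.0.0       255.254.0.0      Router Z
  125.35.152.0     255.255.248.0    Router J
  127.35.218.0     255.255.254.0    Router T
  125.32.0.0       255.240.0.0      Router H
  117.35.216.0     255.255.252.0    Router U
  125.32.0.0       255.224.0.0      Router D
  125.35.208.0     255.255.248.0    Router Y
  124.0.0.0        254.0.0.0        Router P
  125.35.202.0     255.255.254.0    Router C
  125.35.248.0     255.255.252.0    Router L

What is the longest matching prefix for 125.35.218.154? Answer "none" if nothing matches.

125.34.0.0/15

Entries matching 125.35.218.154:
  124.0.0.0/7 (124.0.0.0 - 125.255.255.255)
  125.32.0.0/11 (125.32.0.0 - 125.63.255.255)
  125.32.0.0/12 (125.32.0.0 - 125.47.255.255)
  125.32.0.0/14 (125.32.0.0 - 125.35.255.255)
  125.34.0.0/15 (125.34.0.0 - 125.35.255.255)
Most specific is 125.34.0.0/15.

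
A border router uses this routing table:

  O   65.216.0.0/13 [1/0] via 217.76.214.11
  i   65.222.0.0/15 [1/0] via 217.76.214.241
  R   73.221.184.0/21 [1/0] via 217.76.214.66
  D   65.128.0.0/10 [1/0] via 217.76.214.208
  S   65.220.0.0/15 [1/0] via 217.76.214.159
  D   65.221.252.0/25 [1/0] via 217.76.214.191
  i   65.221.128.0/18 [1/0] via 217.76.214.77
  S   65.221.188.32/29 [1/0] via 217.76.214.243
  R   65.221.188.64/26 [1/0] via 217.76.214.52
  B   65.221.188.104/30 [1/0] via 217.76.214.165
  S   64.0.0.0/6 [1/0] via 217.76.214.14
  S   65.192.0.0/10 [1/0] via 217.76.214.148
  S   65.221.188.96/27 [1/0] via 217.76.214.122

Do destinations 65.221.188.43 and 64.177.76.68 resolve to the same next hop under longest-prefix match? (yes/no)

no

65.221.188.43: longest match 65.221.128.0/18 -> 217.76.214.77
64.177.76.68: longest match 64.0.0.0/6 -> 217.76.214.14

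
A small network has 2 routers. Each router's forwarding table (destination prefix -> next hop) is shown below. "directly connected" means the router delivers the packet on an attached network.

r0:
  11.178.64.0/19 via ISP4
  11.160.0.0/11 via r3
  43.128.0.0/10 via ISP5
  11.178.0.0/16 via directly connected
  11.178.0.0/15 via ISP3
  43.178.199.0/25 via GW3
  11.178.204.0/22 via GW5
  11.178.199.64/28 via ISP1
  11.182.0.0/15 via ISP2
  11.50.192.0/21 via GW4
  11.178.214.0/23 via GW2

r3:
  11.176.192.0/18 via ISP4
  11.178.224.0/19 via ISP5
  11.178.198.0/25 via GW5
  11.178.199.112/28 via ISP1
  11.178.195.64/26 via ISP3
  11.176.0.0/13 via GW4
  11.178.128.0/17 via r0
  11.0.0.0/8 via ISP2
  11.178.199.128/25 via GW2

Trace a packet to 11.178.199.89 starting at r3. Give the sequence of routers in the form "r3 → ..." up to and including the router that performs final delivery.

At r3: longest match for 11.178.199.89 is 11.178.128.0/17 -> r0
At r0: longest match for 11.178.199.89 is 11.178.0.0/16 -> directly connected

r3 → r0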